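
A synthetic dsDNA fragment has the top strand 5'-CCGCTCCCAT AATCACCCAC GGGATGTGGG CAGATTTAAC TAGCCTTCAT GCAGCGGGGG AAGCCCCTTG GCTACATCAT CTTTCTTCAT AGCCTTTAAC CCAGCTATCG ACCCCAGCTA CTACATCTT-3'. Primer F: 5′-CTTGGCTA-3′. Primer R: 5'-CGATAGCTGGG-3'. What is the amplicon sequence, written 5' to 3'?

The forward primer matches the template at positions 67–74.
Reverse complement of the reverse primer: CCCAGCTATCG. This occurs on the top strand at positions 100–110.
The product is the template from position 67 through 110 (44 bp).

5'-CTTGGCTACATCATCTTTCTTCATAGCCTTTAACCCAGCTATCG-3'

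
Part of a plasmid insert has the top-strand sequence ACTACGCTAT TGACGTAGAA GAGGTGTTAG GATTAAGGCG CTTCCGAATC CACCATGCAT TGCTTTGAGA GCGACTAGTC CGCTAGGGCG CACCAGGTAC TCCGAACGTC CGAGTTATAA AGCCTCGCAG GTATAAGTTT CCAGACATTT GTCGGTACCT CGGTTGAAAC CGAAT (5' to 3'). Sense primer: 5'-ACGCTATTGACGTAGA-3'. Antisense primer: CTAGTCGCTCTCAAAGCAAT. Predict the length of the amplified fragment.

Forward primer ACGCTATTGACGTAGA is found on the top strand at positions 4–19.
Taking the reverse complement of CTAGTCGCTCTCAAAGCAAT gives ATTGCTTTGAGAGCGACTAG, found at positions 59–78 on the template; the primer anneals here to the top strand with its 3' end pointing upstream.
Amplicon spans positions 4–78: 75 bp.

75 bp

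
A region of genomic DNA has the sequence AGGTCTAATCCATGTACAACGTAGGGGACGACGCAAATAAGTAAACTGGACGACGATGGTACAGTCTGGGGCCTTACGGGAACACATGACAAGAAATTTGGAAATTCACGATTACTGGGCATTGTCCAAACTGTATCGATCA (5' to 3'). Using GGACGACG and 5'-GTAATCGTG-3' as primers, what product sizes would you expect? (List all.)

90 bp, 68 bp

The forward primer GGACGACG matches the top strand at positions 26–33, 48–55.
The reverse primer's reverse complement is CACGATTAC, matching at positions 107–115.
Each forward site pairs with the reverse site to give a product ending at position 115: sizes 90, 68 bp.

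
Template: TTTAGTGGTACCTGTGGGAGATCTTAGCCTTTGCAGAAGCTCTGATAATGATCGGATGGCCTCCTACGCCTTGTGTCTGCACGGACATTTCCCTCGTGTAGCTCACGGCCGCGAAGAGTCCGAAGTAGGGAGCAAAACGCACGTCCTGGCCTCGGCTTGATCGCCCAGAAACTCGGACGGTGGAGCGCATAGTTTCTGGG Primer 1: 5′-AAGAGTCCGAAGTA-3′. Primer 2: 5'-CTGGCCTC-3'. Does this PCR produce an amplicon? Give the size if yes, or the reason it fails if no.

No product — both primers anneal to the same strand and extend in the same direction.

Primer 1 (AAGAGTCCGAAGTA) matches the top strand at positions 114–127 (3' end points downstream).
Primer 2 (CTGGCCTC) also matches the top strand directly, at positions 146–153 — its reverse complement GAGGCCAG is not present.
Both primers anneal to the bottom strand with 3' ends pointing the same way, so neither can prime synthesis back toward the other.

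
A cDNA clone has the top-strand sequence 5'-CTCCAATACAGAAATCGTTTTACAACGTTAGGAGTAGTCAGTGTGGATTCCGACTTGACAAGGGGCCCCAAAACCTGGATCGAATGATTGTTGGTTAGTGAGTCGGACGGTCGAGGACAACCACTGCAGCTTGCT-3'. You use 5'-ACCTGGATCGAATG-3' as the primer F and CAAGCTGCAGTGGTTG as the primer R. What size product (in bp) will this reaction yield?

Forward primer ACCTGGATCGAATG is found on the top strand at positions 73–86.
Reverse complement of the reverse primer: CAACCACTGCAGCTTG. This occurs on the top strand at positions 118–133.
Amplicon spans positions 73–133: 61 bp.

61 bp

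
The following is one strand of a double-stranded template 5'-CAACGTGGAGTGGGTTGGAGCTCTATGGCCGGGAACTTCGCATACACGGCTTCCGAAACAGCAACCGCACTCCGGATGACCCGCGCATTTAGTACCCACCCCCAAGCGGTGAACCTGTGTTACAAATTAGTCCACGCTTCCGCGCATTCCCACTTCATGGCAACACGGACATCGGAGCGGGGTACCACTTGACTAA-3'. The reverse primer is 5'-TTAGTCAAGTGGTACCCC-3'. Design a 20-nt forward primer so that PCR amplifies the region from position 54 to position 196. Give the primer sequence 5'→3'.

5'-CGAAACAGCAACCGCACTCC-3'

The reverse primer's reverse complement GGGGTACCACTTGACTAA matches the template at positions 179–196; the product starts at position 54.
The forward primer is identical to the top strand over positions 54–73: CGAAACAGCAACCGCACTCC.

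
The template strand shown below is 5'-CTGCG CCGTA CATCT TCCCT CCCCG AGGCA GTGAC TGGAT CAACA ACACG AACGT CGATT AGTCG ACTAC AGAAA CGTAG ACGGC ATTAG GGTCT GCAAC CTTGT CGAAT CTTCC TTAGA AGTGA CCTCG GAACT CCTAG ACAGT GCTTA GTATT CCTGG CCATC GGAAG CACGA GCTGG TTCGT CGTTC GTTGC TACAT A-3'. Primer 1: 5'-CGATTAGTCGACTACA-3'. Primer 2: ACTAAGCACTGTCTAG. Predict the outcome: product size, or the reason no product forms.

Yes — a 97 bp product.

Primer 1 (CGATTAGTCGACTACA) matches the top strand at positions 56–71; it acts as a forward primer.
Primer 2's reverse complement is CTAGACAGTGCTTAGT, matching the top strand at positions 137–152; it acts as a reverse primer.
The 3' ends face each other across positions 56–152, giving a 97 bp product.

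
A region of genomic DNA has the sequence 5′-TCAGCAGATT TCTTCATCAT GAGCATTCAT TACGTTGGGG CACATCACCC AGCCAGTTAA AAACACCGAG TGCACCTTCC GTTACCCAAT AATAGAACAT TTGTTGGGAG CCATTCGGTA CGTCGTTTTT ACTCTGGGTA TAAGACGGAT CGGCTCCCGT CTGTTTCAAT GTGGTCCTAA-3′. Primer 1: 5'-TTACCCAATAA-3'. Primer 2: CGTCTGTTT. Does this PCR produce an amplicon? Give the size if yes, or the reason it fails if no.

Primer 1 (TTACCCAATAA) matches the top strand at positions 82–92 (3' end points downstream).
Primer 2 (CGTCTGTTT) also matches the top strand directly, at positions 158–166 — its reverse complement AAACAGACG is not present.
Both primers anneal to the bottom strand with 3' ends pointing the same way, so neither can prime synthesis back toward the other.

No product — both primers anneal to the same strand and extend in the same direction.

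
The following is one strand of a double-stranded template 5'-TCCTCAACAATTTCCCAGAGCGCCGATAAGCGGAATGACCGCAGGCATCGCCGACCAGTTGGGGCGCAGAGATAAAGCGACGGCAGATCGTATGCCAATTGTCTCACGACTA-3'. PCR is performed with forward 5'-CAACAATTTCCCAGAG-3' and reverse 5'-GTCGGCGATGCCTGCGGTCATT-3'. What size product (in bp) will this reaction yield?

51 bp

Forward primer CAACAATTTCCCAGAG is found on the top strand at positions 5–20.
The reverse primer's reverse complement is AATGACCGCAGGCATCGCCGAC, which matches the template at positions 34–55.
The product runs from position 5 to position 55, so its length is 55 − 5 + 1 = 51 bp.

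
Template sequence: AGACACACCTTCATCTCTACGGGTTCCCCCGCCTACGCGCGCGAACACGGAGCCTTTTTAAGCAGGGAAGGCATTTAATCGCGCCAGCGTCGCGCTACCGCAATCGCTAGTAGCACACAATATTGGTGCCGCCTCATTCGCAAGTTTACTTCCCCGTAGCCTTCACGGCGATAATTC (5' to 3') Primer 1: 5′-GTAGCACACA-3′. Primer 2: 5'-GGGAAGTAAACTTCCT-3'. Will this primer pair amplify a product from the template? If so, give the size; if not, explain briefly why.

No product — primer 2 has no binding site in the template.

Primer 2 (GGGAAGTAAACTTCCT) does not match the top strand, and its reverse complement AGGAAGTTTACTTCCC does not match either.
With no annealing site for primer 2, no amplification occurs.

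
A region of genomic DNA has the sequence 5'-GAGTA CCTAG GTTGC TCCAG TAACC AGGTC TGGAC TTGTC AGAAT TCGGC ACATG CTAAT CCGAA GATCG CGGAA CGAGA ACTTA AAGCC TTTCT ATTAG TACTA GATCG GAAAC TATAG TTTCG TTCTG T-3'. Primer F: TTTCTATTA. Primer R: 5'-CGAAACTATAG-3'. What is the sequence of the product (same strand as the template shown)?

Scanning the template, TTTCTATTA occurs at positions 91–99; this primer anneals to the bottom strand there with its 3' end pointing downstream.
The reverse primer's reverse complement is CTATAGTTTCG, which matches the template at positions 115–125.
The product is the template from position 91 through 125 (35 bp).

5'-TTTCTATTAGTACTAGATCGGAAACTATAGTTTCG-3'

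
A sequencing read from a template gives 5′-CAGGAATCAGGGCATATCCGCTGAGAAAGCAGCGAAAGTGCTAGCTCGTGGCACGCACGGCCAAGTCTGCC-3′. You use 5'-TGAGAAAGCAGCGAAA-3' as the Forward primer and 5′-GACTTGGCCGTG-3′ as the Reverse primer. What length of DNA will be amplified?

Scanning the template, TGAGAAAGCAGCGAAA occurs at positions 22–37; this primer anneals to the bottom strand there with its 3' end pointing downstream.
Reverse complement of the reverse primer: CACGGCCAAGTC. This occurs on the top strand at positions 56–67.
Product length = (reverse-primer end) − (forward-primer start) + 1 = 67 − 22 + 1 = 46 bp.

46 bp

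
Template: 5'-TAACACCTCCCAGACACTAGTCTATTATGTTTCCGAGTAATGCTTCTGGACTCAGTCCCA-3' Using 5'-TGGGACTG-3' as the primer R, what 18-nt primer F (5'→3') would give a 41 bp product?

The reverse primer's reverse complement CAGTCCCA matches the template at positions 53–60, so the product ends at position 60.
A 41 bp product then starts at position 60 − 41 + 1 = 20.
The forward primer is identical to the top strand there: GTCTATTATGTTTCCGAG.

5'-GTCTATTATGTTTCCGAG-3'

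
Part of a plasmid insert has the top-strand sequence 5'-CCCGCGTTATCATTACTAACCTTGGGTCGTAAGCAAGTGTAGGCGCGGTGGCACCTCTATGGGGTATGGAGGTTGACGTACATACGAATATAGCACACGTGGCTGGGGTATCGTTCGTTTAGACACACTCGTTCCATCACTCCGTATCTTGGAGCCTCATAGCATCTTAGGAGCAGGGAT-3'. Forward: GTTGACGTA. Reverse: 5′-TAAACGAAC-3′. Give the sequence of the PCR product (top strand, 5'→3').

5'-GTTGACGTACATACGAATATAGCACACGTGGCTGGGGTATCGTTCGTTTA-3'

The forward primer matches the template at positions 72–80.
Reverse complement of the reverse primer: GTTCGTTTA. This occurs on the top strand at positions 113–121.
The product is the template from position 72 through 121 (50 bp).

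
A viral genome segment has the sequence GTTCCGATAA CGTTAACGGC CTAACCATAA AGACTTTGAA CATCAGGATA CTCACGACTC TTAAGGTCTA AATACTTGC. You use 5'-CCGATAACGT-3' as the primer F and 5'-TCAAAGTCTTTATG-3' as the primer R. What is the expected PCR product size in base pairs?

36 bp

Scanning the template, CCGATAACGT occurs at positions 4–13; this primer anneals to the bottom strand there with its 3' end pointing downstream.
Reverse complement of the reverse primer: CATAAAGACTTTGA. This occurs on the top strand at positions 26–39.
Product length = (reverse-primer end) − (forward-primer start) + 1 = 39 − 4 + 1 = 36 bp.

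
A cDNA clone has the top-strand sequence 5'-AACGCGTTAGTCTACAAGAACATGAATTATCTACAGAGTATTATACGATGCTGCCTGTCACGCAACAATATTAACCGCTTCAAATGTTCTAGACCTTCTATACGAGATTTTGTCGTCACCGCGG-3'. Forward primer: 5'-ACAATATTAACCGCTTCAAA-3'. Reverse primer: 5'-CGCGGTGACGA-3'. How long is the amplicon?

The forward primer matches the template at positions 65–84.
The reverse primer's reverse complement is TCGTCACCGCG, which matches the template at positions 113–123.
Product length = (reverse-primer end) − (forward-primer start) + 1 = 123 − 65 + 1 = 59 bp.

59 bp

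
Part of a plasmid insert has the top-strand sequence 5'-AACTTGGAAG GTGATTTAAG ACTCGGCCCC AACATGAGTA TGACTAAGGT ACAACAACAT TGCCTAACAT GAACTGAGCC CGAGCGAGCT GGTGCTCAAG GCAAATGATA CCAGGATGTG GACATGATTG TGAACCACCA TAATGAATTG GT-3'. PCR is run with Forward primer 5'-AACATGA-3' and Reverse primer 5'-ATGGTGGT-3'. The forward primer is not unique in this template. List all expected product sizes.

111 bp, 76 bp

The forward primer AACATGA matches the top strand at positions 31–37, 66–72.
The reverse primer's reverse complement is ACCACCAT, matching at positions 134–141.
Each forward site pairs with the reverse site to give a product ending at position 141: sizes 111, 76 bp.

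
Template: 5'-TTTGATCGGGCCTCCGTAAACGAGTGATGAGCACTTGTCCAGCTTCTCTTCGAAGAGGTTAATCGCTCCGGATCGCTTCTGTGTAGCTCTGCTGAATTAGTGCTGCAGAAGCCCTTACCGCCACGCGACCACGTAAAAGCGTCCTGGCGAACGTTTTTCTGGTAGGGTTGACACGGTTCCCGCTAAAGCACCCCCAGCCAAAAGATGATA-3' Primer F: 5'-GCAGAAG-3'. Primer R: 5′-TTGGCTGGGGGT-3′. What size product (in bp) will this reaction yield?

97 bp

The forward primer matches the template at positions 105–111.
Reverse complement of the reverse primer: ACCCCCAGCCAA. This occurs on the top strand at positions 190–201.
Product length = (reverse-primer end) − (forward-primer start) + 1 = 201 − 105 + 1 = 97 bp.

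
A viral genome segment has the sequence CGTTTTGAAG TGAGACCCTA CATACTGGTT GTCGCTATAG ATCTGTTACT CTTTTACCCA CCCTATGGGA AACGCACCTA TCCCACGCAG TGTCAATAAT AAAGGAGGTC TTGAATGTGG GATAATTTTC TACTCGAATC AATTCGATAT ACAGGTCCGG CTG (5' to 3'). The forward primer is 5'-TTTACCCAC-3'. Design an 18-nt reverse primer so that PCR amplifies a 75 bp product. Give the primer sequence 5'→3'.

The forward primer binds at positions 53–61, so a 75 bp product ends at position 53 + 75 − 1 = 127.
The reverse primer anneals to the top strand over positions 110–127, i.e. to CTTGAATGTGGGATAATT.
Its sequence written 5'→3' is the reverse complement: AATTATCCCACATTCAAG.

5'-AATTATCCCACATTCAAG-3'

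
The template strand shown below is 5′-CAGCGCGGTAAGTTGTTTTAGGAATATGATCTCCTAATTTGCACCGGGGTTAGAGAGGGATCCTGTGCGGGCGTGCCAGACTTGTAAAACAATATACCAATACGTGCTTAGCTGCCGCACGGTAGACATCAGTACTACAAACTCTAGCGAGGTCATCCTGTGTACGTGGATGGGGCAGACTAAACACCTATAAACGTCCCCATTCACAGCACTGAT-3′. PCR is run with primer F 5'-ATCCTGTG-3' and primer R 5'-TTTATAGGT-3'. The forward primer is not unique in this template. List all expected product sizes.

135 bp, 40 bp

The forward primer ATCCTGTG matches the top strand at positions 60–67, 155–162.
The reverse primer's reverse complement is ACCTATAAA, matching at positions 186–194.
Each forward site pairs with the reverse site to give a product ending at position 194: sizes 135, 40 bp.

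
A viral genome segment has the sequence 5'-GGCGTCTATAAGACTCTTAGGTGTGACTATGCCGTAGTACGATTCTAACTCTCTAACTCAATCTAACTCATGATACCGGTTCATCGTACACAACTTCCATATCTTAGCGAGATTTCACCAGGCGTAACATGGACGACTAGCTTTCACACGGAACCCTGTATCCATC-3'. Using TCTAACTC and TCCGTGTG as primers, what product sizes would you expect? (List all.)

109 bp, 101 bp, 91 bp

The forward primer TCTAACTC matches the top strand at positions 44–51, 52–59, 62–69.
The reverse primer's reverse complement is CACACGGA, matching at positions 145–152.
Each forward site pairs with the reverse site to give a product ending at position 152: sizes 109, 101, 91 bp.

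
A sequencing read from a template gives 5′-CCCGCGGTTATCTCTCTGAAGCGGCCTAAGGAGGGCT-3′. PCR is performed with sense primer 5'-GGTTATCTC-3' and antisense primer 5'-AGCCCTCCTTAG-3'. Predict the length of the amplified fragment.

Scanning the template, GGTTATCTC occurs at positions 6–14; this primer anneals to the bottom strand there with its 3' end pointing downstream.
The reverse primer's reverse complement is CTAAGGAGGGCT, which matches the template at positions 26–37.
Amplicon spans positions 6–37: 32 bp.

32 bp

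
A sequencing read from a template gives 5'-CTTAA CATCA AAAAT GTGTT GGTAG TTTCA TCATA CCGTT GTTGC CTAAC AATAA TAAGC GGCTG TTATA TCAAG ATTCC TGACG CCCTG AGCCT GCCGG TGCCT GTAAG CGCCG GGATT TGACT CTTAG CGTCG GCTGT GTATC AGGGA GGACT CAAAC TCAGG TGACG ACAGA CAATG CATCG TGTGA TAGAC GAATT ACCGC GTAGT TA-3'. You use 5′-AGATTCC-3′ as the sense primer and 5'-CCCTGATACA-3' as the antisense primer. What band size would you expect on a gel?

The forward primer matches the template at positions 74–80.
Taking the reverse complement of CCCTGATACA gives TGTATCAGGG, found at positions 140–149 on the template; the primer anneals here to the top strand with its 3' end pointing upstream.
Amplicon spans positions 74–149: 76 bp.

76 bp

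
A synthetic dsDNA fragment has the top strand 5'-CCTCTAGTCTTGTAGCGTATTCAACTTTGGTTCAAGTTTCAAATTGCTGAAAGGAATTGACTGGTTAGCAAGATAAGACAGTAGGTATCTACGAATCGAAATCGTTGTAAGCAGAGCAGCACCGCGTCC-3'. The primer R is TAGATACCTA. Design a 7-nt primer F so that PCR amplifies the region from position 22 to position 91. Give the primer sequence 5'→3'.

5'-CAACTTT-3'

The reverse primer's reverse complement TAGGTATCTA matches the template at positions 82–91; the product starts at position 22.
The forward primer is identical to the top strand over positions 22–28: CAACTTT.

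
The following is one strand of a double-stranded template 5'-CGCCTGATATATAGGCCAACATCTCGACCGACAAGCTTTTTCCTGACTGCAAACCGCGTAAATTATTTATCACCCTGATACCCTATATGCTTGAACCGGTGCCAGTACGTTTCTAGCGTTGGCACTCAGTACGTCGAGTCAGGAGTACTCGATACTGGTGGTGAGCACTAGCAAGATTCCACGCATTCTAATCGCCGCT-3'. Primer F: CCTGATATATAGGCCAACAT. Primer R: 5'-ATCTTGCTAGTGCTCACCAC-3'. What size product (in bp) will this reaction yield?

175 bp

Forward primer CCTGATATATAGGCCAACAT is found on the top strand at positions 3–22.
The reverse primer's reverse complement is GTGGTGAGCACTAGCAAGAT, which matches the template at positions 158–177.
The product runs from position 3 to position 177, so its length is 177 − 3 + 1 = 175 bp.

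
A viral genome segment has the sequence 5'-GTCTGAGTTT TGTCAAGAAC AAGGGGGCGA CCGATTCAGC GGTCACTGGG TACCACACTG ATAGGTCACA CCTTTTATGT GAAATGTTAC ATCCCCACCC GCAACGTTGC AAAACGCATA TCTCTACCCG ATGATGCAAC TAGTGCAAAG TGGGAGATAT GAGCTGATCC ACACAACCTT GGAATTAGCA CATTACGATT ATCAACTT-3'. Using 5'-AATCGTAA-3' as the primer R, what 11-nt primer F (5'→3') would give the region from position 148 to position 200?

The reverse primer's reverse complement TTACGATT matches the template at positions 193–200; the product starts at position 148.
The forward primer is identical to the top strand over positions 148–158: AAGTGGGAGAT.

5'-AAGTGGGAGAT-3'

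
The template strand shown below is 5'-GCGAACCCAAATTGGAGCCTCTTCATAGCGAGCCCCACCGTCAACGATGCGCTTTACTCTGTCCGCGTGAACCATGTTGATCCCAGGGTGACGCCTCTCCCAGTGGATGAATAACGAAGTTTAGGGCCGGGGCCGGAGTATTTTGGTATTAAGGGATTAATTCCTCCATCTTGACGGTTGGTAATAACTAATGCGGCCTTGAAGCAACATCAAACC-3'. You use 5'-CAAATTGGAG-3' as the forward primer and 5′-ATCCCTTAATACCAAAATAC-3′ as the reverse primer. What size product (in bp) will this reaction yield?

Forward primer CAAATTGGAG is found on the top strand at positions 8–17.
The reverse primer's reverse complement is GTATTTTGGTATTAAGGGAT, which matches the template at positions 138–157.
Amplicon spans positions 8–157: 150 bp.

150 bp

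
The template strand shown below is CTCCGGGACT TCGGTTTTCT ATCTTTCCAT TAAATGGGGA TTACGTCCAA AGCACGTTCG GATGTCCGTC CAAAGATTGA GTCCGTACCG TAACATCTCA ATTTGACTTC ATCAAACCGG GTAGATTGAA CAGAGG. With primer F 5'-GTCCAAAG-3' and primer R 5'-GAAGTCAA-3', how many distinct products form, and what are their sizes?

The forward primer GTCCAAAG matches the top strand at positions 45–52, 68–75.
The reverse primer's reverse complement is TTGACTTC, matching at positions 103–110.
Each forward site pairs with the reverse site to give a product ending at position 110: sizes 66, 43 bp.

Two products: 66 bp, 43 bp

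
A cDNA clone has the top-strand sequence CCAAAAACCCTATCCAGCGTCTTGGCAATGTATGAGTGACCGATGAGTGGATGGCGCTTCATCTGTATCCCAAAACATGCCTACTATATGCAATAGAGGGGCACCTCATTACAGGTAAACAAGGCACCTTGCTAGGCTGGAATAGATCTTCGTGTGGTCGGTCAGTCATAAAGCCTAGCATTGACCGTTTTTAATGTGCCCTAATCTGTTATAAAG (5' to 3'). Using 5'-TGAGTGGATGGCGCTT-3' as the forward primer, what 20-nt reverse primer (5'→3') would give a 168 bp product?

5'-TAACAGATTAGGGCACATTA-3'

The forward primer binds at positions 44–59, so a 168 bp product ends at position 44 + 168 − 1 = 211.
The reverse primer anneals to the top strand over positions 192–211, i.e. to TAATGTGCCCTAATCTGTTA.
Its sequence written 5'→3' is the reverse complement: TAACAGATTAGGGCACATTA.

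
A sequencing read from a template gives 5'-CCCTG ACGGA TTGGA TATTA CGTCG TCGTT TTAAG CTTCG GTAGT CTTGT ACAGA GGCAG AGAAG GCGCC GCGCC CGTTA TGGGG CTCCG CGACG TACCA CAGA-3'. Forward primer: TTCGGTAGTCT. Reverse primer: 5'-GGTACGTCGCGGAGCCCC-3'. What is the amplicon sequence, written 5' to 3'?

The forward primer matches the template at positions 37–47.
Reverse complement of the reverse primer: GGGGCTCCGCGACGTACC. This occurs on the top strand at positions 82–99.
The product is the template from position 37 through 99 (63 bp).

5'-TTCGGTAGTCTTGTACAGAGGCAGAGAAGGCGCCGCGCCCGTTATGGGGCTCCGCGACGTACC-3'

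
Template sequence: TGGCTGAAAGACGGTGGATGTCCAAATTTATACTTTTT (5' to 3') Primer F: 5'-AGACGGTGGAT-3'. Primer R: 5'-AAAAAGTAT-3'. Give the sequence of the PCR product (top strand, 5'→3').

Forward primer AGACGGTGGAT is found on the top strand at positions 9–19.
The reverse primer's reverse complement is ATACTTTTT, which matches the template at positions 30–38.
The product is the template from position 9 through 38 (30 bp).

5'-AGACGGTGGATGTCCAAATTTATACTTTTT-3'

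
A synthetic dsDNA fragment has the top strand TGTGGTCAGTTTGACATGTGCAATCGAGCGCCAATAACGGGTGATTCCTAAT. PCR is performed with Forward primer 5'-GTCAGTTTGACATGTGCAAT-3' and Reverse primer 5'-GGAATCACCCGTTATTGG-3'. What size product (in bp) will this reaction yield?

44 bp

Scanning the template, GTCAGTTTGACATGTGCAAT occurs at positions 5–24; this primer anneals to the bottom strand there with its 3' end pointing downstream.
The reverse primer's reverse complement is CCAATAACGGGTGATTCC, which matches the template at positions 31–48.
Amplicon spans positions 5–48: 44 bp.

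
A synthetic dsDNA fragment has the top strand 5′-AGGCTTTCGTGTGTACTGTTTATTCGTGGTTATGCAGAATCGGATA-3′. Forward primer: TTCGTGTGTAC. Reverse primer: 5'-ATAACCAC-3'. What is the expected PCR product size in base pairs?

Forward primer TTCGTGTGTAC is found on the top strand at positions 6–16.
Taking the reverse complement of ATAACCAC gives GTGGTTAT, found at positions 26–33 on the template; the primer anneals here to the top strand with its 3' end pointing upstream.
Amplicon spans positions 6–33: 28 bp.

28 bp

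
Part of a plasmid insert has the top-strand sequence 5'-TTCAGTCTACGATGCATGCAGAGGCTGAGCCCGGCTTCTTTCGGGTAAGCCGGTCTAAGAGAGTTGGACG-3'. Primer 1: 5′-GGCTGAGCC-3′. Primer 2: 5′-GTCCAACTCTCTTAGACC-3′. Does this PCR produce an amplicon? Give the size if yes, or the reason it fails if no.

Primer 1 (GGCTGAGCC) matches the top strand at positions 23–31; it acts as a forward primer.
Primer 2's reverse complement is GGTCTAAGAGAGTTGGAC, matching the top strand at positions 52–69; it acts as a reverse primer.
The 3' ends face each other across positions 23–69, giving a 47 bp product.

Yes — a 47 bp product.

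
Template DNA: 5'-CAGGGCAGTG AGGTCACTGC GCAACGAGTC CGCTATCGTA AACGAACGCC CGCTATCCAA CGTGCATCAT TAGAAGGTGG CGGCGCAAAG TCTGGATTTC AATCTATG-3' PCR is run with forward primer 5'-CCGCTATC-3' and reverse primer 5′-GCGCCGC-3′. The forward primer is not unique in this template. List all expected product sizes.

The forward primer CCGCTATC matches the top strand at positions 30–37, 50–57.
The reverse primer's reverse complement is GCGGCGC, matching at positions 80–86.
Each forward site pairs with the reverse site to give a product ending at position 86: sizes 57, 37 bp.

57 bp, 37 bp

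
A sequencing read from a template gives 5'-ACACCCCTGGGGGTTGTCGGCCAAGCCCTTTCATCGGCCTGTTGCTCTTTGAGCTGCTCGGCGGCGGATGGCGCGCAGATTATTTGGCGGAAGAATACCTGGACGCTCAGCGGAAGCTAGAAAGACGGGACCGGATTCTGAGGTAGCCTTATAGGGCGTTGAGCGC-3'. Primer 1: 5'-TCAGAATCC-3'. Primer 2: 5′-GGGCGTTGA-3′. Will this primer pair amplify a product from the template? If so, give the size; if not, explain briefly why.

Primer 1 (TCAGAATCC) has reverse complement GGATTCTGA, which matches the top strand at positions 133–141; primer 1 anneals to the top strand there with its 3' end pointing upstream toward position 133.
Primer 2 (GGGCGTTGA) matches the top strand directly at positions 154–162; it anneals to the bottom strand with its 3' end pointing downstream toward position 162.
The 3' ends diverge (primer 1 extends toward position 1, primer 2 toward position 166), so the primers never converge on a shared product.

No product — the primers' 3' ends point away from each other.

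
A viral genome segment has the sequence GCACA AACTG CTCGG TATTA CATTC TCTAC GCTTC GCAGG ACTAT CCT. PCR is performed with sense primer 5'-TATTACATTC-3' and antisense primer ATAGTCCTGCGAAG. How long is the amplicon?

30 bp

Scanning the template, TATTACATTC occurs at positions 16–25; this primer anneals to the bottom strand there with its 3' end pointing downstream.
The reverse primer's reverse complement is CTTCGCAGGACTAT, which matches the template at positions 32–45.
Amplicon spans positions 16–45: 30 bp.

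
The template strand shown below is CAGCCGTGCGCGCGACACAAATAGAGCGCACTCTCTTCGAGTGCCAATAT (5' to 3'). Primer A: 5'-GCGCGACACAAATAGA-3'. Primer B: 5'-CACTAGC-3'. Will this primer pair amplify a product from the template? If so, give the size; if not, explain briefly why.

Primer B (CACTAGC) does not match the top strand, and its reverse complement GCTAGTG does not match either.
With no annealing site for primer B, no amplification occurs.

No product — primer B has no binding site in the template.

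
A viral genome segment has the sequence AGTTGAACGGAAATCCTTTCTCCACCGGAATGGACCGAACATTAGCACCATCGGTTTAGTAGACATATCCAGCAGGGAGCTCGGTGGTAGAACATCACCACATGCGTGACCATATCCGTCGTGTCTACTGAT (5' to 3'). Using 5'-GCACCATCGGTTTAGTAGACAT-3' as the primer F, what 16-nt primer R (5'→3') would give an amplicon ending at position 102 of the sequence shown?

5'-TGTGGTGATGTTCTAC-3'

The forward primer binds at positions 45–66; the product's 3' end on the top strand is position 102.
The reverse primer anneals to the top strand over positions 87–102, i.e. to GTAGAACATCACCACA.
Its sequence written 5'→3' is the reverse complement: TGTGGTGATGTTCTAC.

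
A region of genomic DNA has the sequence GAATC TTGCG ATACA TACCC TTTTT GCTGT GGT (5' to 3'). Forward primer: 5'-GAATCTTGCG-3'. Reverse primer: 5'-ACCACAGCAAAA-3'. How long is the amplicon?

33 bp

Forward primer GAATCTTGCG is found on the top strand at positions 1–10.
Taking the reverse complement of ACCACAGCAAAA gives TTTTGCTGTGGT, found at positions 22–33 on the template; the primer anneals here to the top strand with its 3' end pointing upstream.
Amplicon spans positions 1–33: 33 bp.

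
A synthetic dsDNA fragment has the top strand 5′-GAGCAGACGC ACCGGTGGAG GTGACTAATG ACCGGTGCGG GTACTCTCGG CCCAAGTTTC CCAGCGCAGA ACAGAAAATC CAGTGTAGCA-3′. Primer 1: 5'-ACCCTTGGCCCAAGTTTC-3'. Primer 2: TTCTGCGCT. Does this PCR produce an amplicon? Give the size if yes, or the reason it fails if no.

Primer 1 (ACCCTTGGCCCAAGTTTC) does not match the top strand, and its reverse complement GAAACTTGGGCCAAGGGT does not match either.
With no annealing site for primer 1, no amplification occurs.

No product — primer 1 has no binding site in the template.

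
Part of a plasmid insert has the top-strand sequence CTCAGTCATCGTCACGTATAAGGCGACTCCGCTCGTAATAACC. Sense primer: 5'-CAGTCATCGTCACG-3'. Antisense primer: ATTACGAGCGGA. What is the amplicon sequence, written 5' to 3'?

5'-CAGTCATCGTCACGTATAAGGCGACTCCGCTCGTAAT-3'

Forward primer CAGTCATCGTCACG is found on the top strand at positions 3–16.
Reverse complement of the reverse primer: TCCGCTCGTAAT. This occurs on the top strand at positions 28–39.
The product is the template from position 3 through 39 (37 bp).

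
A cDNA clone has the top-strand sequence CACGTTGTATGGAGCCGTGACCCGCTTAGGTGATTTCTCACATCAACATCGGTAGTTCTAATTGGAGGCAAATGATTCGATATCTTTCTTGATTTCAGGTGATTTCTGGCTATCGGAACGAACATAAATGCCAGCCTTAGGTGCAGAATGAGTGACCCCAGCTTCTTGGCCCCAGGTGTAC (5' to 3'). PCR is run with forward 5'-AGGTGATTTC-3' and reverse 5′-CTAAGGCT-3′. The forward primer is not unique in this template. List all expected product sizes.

The forward primer AGGTGATTTC matches the top strand at positions 28–37, 97–106.
The reverse primer's reverse complement is AGCCTTAG, matching at positions 133–140.
Each forward site pairs with the reverse site to give a product ending at position 140: sizes 113, 44 bp.

113 bp, 44 bp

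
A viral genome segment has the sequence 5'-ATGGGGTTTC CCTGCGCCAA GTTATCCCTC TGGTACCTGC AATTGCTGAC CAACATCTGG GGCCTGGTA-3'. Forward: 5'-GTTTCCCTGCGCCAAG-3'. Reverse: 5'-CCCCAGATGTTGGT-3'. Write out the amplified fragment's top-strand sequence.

Forward primer GTTTCCCTGCGCCAAG is found on the top strand at positions 6–21.
The reverse primer's reverse complement is ACCAACATCTGGGG, which matches the template at positions 49–62.
The product is the template from position 6 through 62 (57 bp).

5'-GTTTCCCTGCGCCAAGTTATCCCTCTGGTACCTGCAATTGCTGACCAACATCTGGGG-3'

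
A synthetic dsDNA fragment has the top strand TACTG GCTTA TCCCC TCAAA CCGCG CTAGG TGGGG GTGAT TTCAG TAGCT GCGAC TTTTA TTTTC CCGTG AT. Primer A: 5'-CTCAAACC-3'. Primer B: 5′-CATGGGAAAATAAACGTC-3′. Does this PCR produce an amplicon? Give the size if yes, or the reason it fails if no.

Primer B (CATGGGAAAATAAACGTC) does not match the top strand, and its reverse complement GACGTTTATTTTCCCATG does not match either.
With no annealing site for primer B, no amplification occurs.

No product — primer B has no binding site in the template.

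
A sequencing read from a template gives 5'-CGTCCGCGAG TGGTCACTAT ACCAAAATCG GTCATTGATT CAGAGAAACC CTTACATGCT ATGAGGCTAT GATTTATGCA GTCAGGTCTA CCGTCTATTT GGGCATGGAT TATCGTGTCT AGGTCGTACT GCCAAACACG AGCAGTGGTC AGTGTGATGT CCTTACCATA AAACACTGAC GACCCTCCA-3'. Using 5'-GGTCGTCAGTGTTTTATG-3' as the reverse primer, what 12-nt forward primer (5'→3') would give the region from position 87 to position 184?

5'-TCTACCGTCTAT-3'

The reverse primer's reverse complement CATAAAACACTGACGACC matches the template at positions 167–184; the product starts at position 87.
The forward primer is identical to the top strand over positions 87–98: TCTACCGTCTAT.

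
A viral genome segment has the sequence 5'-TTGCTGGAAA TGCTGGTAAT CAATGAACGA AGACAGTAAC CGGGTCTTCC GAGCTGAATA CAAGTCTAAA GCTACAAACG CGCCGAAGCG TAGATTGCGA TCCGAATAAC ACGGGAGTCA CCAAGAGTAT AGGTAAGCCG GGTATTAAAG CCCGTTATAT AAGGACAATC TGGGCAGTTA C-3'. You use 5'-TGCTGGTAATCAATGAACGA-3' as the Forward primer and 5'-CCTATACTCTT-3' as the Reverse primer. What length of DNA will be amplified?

The forward primer matches the template at positions 11–30.
Taking the reverse complement of CCTATACTCTT gives AAGAGTATAGG, found at positions 123–133 on the template; the primer anneals here to the top strand with its 3' end pointing upstream.
Product length = (reverse-primer end) − (forward-primer start) + 1 = 133 − 11 + 1 = 123 bp.

123 bp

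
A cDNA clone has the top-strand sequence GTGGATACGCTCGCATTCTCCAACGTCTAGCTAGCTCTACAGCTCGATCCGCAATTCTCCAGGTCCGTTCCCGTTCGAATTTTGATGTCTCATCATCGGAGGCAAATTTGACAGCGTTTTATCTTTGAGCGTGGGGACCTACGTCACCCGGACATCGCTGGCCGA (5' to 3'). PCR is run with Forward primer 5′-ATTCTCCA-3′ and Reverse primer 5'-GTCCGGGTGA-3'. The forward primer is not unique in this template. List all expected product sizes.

The forward primer ATTCTCCA matches the top strand at positions 15–22, 54–61.
The reverse primer's reverse complement is TCACCCGGAC, matching at positions 144–153.
Each forward site pairs with the reverse site to give a product ending at position 153: sizes 139, 100 bp.

139 bp, 100 bp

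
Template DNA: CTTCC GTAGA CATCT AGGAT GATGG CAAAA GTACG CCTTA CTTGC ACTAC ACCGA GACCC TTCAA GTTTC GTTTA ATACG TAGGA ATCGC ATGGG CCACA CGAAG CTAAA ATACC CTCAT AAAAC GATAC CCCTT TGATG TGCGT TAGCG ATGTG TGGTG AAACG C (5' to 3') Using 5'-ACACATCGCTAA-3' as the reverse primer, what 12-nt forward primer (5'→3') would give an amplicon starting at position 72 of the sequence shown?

5'-TTTAATACGTAG-3'

The reverse primer's reverse complement TTAGCGATGTGT matches the template at positions 145–156; the product starts at position 72.
The forward primer is identical to the top strand over positions 72–83: TTTAATACGTAG.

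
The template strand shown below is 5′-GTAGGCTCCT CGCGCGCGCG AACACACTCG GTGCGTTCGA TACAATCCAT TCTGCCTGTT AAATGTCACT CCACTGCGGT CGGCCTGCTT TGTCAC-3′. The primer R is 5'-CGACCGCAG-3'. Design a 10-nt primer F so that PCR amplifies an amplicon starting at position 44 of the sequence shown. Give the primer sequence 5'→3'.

The reverse primer's reverse complement CTGCGGTCG matches the template at positions 74–82; the product starts at position 44.
The forward primer is identical to the top strand over positions 44–53: AATCCATTCT.

5'-AATCCATTCT-3'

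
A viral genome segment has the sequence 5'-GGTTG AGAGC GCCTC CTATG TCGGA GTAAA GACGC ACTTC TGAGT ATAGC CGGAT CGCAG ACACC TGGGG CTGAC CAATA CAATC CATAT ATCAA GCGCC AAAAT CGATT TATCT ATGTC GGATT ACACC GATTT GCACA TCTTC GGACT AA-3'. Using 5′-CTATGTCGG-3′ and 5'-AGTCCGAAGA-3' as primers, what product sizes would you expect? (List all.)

The forward primer CTATGTCGG matches the top strand at positions 16–24, 114–122.
The reverse primer's reverse complement is TCTTCGGACT, matching at positions 141–150.
Each forward site pairs with the reverse site to give a product ending at position 150: sizes 135, 37 bp.

135 bp, 37 bp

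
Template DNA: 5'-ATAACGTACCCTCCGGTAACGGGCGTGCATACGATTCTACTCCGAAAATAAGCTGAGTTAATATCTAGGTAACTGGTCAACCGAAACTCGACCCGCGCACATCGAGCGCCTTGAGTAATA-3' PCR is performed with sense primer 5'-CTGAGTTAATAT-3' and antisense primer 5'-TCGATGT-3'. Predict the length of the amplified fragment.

The forward primer matches the template at positions 53–64.
Taking the reverse complement of TCGATGT gives ACATCGA, found at positions 99–105 on the template; the primer anneals here to the top strand with its 3' end pointing upstream.
Amplicon spans positions 53–105: 53 bp.

53 bp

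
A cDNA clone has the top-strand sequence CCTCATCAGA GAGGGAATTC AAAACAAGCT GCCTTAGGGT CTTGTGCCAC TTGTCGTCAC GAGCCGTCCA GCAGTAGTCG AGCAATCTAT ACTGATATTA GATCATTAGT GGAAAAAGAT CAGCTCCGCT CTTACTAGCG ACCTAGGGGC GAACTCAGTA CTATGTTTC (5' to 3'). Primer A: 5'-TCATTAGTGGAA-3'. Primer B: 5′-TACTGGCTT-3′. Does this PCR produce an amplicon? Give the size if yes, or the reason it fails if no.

Primer B (TACTGGCTT) does not match the top strand, and its reverse complement AAGCCAGTA does not match either.
With no annealing site for primer B, no amplification occurs.

No product — primer B has no binding site in the template.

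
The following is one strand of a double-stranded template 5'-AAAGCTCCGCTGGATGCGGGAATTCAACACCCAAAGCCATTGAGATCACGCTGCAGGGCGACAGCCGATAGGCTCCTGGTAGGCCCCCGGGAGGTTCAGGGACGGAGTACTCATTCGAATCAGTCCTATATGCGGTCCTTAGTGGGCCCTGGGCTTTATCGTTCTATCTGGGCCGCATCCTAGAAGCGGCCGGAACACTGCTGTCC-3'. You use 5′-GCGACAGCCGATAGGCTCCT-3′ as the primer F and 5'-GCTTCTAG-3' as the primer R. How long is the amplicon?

Forward primer GCGACAGCCGATAGGCTCCT is found on the top strand at positions 58–77.
The reverse primer's reverse complement is CTAGAAGC, which matches the template at positions 180–187.
Amplicon spans positions 58–187: 130 bp.

130 bp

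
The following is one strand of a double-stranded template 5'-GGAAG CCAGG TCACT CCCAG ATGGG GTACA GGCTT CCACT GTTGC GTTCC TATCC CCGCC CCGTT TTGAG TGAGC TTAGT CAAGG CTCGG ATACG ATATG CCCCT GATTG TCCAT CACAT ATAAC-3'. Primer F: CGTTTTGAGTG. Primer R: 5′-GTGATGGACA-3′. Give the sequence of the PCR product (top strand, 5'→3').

Forward primer CGTTTTGAGTG is found on the top strand at positions 62–72.
Taking the reverse complement of GTGATGGACA gives TGTCCATCAC, found at positions 109–118 on the template; the primer anneals here to the top strand with its 3' end pointing upstream.
The product is the template from position 62 through 118 (57 bp).

5'-CGTTTTGAGTGAGCTTAGTCAAGGCTCGGATACGATATGCCCCTGATTGTCCATCAC-3'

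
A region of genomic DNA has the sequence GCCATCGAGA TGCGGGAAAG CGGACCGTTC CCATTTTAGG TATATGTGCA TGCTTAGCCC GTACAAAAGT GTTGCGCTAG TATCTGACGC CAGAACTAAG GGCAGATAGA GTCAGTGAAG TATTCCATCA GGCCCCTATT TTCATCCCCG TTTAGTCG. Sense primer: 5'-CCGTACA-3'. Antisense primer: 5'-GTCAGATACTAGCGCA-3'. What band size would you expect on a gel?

The forward primer matches the template at positions 59–65.
Taking the reverse complement of GTCAGATACTAGCGCA gives TGCGCTAGTATCTGAC, found at positions 73–88 on the template; the primer anneals here to the top strand with its 3' end pointing upstream.
Product length = (reverse-primer end) − (forward-primer start) + 1 = 88 − 59 + 1 = 30 bp.

30 bp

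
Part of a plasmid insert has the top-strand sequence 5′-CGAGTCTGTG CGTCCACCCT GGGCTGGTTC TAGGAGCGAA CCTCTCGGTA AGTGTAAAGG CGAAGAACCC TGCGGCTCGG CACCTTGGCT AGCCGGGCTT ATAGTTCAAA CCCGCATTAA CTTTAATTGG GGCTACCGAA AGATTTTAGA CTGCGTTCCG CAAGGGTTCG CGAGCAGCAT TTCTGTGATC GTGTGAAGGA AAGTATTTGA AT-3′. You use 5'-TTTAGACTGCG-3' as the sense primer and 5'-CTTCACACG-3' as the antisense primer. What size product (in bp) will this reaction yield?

The forward primer matches the template at positions 145–155.
Reverse complement of the reverse primer: CGTGTGAAG. This occurs on the top strand at positions 190–198.
Product length = (reverse-primer end) − (forward-primer start) + 1 = 198 − 145 + 1 = 54 bp.

54 bp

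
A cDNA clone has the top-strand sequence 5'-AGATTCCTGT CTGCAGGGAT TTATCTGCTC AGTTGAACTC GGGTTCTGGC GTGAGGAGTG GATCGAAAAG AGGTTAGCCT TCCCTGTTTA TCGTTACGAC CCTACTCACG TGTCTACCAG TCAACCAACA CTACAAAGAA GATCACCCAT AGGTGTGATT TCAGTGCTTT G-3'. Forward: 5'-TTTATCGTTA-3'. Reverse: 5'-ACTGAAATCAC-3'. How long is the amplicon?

The forward primer matches the template at positions 87–96.
Taking the reverse complement of ACTGAAATCAC gives GTGATTTCAGT, found at positions 155–165 on the template; the primer anneals here to the top strand with its 3' end pointing upstream.
Amplicon spans positions 87–165: 79 bp.

79 bp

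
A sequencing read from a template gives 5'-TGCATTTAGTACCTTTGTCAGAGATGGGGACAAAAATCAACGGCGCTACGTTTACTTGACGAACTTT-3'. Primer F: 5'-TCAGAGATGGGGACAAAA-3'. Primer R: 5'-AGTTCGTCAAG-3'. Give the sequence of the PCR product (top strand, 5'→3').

5'-TCAGAGATGGGGACAAAAATCAACGGCGCTACGTTTACTTGACGAACT-3'

The forward primer matches the template at positions 18–35.
The reverse primer's reverse complement is CTTGACGAACT, which matches the template at positions 55–65.
The product is the template from position 18 through 65 (48 bp).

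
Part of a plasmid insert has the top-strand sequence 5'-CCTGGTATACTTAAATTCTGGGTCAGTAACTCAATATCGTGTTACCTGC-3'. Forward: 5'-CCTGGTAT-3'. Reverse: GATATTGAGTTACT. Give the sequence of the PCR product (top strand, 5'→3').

Scanning the template, CCTGGTAT occurs at positions 1–8; this primer anneals to the bottom strand there with its 3' end pointing downstream.
Reverse complement of the reverse primer: AGTAACTCAATATC. This occurs on the top strand at positions 25–38.
The product is the template from position 1 through 38 (38 bp).

5'-CCTGGTATACTTAAATTCTGGGTCAGTAACTCAATATC-3'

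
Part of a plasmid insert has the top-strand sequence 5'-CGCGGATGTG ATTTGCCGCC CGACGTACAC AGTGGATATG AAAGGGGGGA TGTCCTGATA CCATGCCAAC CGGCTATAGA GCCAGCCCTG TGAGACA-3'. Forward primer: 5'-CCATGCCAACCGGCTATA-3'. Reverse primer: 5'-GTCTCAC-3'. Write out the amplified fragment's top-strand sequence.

Scanning the template, CCATGCCAACCGGCTATA occurs at positions 61–78; this primer anneals to the bottom strand there with its 3' end pointing downstream.
Taking the reverse complement of GTCTCAC gives GTGAGAC, found at positions 90–96 on the template; the primer anneals here to the top strand with its 3' end pointing upstream.
The product is the template from position 61 through 96 (36 bp).

5'-CCATGCCAACCGGCTATAGAGCCAGCCCTGTGAGAC-3'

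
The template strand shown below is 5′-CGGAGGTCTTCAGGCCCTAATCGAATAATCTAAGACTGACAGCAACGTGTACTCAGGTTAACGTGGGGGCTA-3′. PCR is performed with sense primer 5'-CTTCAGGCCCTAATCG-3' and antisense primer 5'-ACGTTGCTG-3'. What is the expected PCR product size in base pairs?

The forward primer matches the template at positions 8–23.
Reverse complement of the reverse primer: CAGCAACGT. This occurs on the top strand at positions 40–48.
The product runs from position 8 to position 48, so its length is 48 − 8 + 1 = 41 bp.

41 bp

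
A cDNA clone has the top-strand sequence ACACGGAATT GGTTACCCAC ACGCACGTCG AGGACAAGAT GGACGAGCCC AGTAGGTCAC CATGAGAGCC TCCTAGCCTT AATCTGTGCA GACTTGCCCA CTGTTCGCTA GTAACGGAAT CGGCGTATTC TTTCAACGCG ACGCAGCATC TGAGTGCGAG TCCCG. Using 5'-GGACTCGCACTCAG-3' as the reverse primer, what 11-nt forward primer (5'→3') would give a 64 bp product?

The reverse primer's reverse complement CTGAGTGCGAGTCC matches the template at positions 150–163, so the product ends at position 163.
A 64 bp product then starts at position 163 − 64 + 1 = 100.
The forward primer is identical to the top strand there: ACTGTTCGCTA.

5'-ACTGTTCGCTA-3'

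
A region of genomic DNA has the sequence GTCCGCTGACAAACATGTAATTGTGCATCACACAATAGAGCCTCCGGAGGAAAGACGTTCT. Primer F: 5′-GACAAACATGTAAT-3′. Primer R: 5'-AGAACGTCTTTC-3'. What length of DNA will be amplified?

54 bp

Scanning the template, GACAAACATGTAAT occurs at positions 8–21; this primer anneals to the bottom strand there with its 3' end pointing downstream.
Reverse complement of the reverse primer: GAAAGACGTTCT. This occurs on the top strand at positions 50–61.
Amplicon spans positions 8–61: 54 bp.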